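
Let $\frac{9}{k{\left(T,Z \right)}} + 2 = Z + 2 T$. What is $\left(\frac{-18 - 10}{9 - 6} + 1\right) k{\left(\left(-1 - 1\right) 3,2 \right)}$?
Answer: $\frac{25}{4} \approx 6.25$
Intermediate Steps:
$k{\left(T,Z \right)} = \frac{9}{-2 + Z + 2 T}$ ($k{\left(T,Z \right)} = \frac{9}{-2 + \left(Z + 2 T\right)} = \frac{9}{-2 + Z + 2 T}$)
$\left(\frac{-18 - 10}{9 - 6} + 1\right) k{\left(\left(-1 - 1\right) 3,2 \right)} = \left(\frac{-18 - 10}{9 - 6} + 1\right) \frac{9}{-2 + 2 + 2 \left(-1 - 1\right) 3} = \left(- \frac{28}{3} + 1\right) \frac{9}{-2 + 2 + 2 \left(\left(-2\right) 3\right)} = \left(\left(-28\right) \frac{1}{3} + 1\right) \frac{9}{-2 + 2 + 2 \left(-6\right)} = \left(- \frac{28}{3} + 1\right) \frac{9}{-2 + 2 - 12} = - \frac{25 \frac{9}{-12}}{3} = - \frac{25 \cdot 9 \left(- \frac{1}{12}\right)}{3} = \left(- \frac{25}{3}\right) \left(- \frac{3}{4}\right) = \frac{25}{4}$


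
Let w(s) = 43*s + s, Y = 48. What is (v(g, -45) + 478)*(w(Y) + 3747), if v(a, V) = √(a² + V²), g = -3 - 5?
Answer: 2800602 + 5859*√2089 ≈ 3.0684e+6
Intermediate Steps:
w(s) = 44*s
g = -8
v(a, V) = √(V² + a²)
(v(g, -45) + 478)*(w(Y) + 3747) = (√((-45)² + (-8)²) + 478)*(44*48 + 3747) = (√(2025 + 64) + 478)*(2112 + 3747) = (√2089 + 478)*5859 = (478 + √2089)*5859 = 2800602 + 5859*√2089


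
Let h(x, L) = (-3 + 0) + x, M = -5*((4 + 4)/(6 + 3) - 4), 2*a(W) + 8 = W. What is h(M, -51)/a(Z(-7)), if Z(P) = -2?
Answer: -113/45 ≈ -2.5111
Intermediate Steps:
a(W) = -4 + W/2
M = 140/9 (M = -5*(8/9 - 4) = -5*(-28/9) = 140/9 ≈ 15.556)
h(x, L) = -3 + x
h(M, -51)/a(Z(-7)) = (-3 + 140/9)/(-4 + (1/2)*(-2)) = 113/(9*(-4 - 1)) = (113/9)/(-5) = (113/9)*(-1/5) = -113/45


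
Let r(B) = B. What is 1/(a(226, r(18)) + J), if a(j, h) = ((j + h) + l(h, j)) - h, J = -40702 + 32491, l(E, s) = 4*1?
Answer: -1/7981 ≈ -0.00012530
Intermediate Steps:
l(E, s) = 4
J = -8211
a(j, h) = 4 + j (a(j, h) = ((j + h) + 4) - h = ((h + j) + 4) - h = (4 + h + j) - h = 4 + j)
1/(a(226, r(18)) + J) = 1/((4 + 226) - 8211) = 1/(230 - 8211) = 1/(-7981) = -1/7981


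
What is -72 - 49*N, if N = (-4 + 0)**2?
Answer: -856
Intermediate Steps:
N = 16 (N = (-4)**2 = 16)
-72 - 49*N = -72 - 49*16 = -72 - 784 = -856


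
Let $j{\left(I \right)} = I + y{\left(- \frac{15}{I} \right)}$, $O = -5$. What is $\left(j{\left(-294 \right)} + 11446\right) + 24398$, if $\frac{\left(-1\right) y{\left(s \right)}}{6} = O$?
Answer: $35580$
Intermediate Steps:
$y{\left(s \right)} = 30$ ($y{\left(s \right)} = \left(-6\right) \left(-5\right) = 30$)
$j{\left(I \right)} = 30 + I$ ($j{\left(I \right)} = I + 30 = 30 + I$)
$\left(j{\left(-294 \right)} + 11446\right) + 24398 = \left(\left(30 - 294\right) + 11446\right) + 24398 = \left(-264 + 11446\right) + 24398 = 11182 + 24398 = 35580$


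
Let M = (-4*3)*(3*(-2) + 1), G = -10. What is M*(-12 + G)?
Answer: -1320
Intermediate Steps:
M = 60 (M = -12*(-6 + 1) = -12*(-5) = 60)
M*(-12 + G) = 60*(-12 - 10) = 60*(-22) = -1320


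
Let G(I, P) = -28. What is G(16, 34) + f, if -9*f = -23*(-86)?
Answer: -2230/9 ≈ -247.78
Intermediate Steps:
f = -1978/9 (f = -(-23)*(-86)/9 = -1/9*1978 = -1978/9 ≈ -219.78)
G(16, 34) + f = -28 - 1978/9 = -2230/9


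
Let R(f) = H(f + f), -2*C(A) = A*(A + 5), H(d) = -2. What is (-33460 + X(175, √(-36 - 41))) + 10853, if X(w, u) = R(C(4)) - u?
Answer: -22609 - I*√77 ≈ -22609.0 - 8.775*I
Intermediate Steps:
C(A) = -A*(5 + A)/2 (C(A) = -A*(A + 5)/2 = -A*(5 + A)/2)
R(f) = -2
X(w, u) = -2 - u
(-33460 + X(175, √(-36 - 41))) + 10853 = (-33460 + (-2 - √(-36 - 41))) + 10853 = (-33460 + (-2 - √(-77))) + 10853 = (-33460 + (-2 - I*√77)) + 10853 = (-33462 - I*√77) + 10853 = -22609 - I*√77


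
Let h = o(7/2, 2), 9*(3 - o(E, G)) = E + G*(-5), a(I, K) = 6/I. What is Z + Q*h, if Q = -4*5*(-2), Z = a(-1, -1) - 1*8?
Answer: 1214/9 ≈ 134.89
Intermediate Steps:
Z = -14 (Z = 6/(-1) - 1*8 = 6*(-1) - 8 = -6 - 8 = -14)
o(E, G) = 3 - E/9 + 5*G/9 (o(E, G) = 3 - (E + G*(-5))/9 = 3 - (E - 5*G)/9 = 3 + (-E/9 + 5*G/9) = 3 - E/9 + 5*G/9)
h = 67/18 (h = 3 - 7/(9*2) + (5/9)*2 = 3 - 7/(9*2) + 10/9 = 3 - 1/9*7/2 + 10/9 = 3 - 7/18 + 10/9 = 67/18 ≈ 3.7222)
Q = 40 (Q = -20*(-2) = 40)
Z + Q*h = -14 + 40*(67/18) = -14 + 1340/9 = 1214/9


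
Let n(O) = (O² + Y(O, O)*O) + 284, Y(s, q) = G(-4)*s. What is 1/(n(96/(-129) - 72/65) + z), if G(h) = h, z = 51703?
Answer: 7812025/406043370747 ≈ 1.9239e-5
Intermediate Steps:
Y(s, q) = -4*s
n(O) = 284 - 3*O² (n(O) = (O² + (-4*O)*O) + 284 = (O² - 4*O²) + 284 = -3*O² + 284 = 284 - 3*O²)
1/(n(96/(-129) - 72/65) + z) = 1/((284 - 3*(96/(-129) - 72/65)²) + 51703) = 1/((284 - 3*(96*(-1/129) - 72*1/65)²) + 51703) = 1/((284 - 3*(-32/43 - 72/65)²) + 51703) = 1/((284 - 3*(-5176/2795)²) + 51703) = 1/((284 - 3*26790976/7812025) + 51703) = 1/((284 - 80372928/7812025) + 51703) = 1/(2138242172/7812025 + 51703) = 1/(406043370747/7812025) = 7812025/406043370747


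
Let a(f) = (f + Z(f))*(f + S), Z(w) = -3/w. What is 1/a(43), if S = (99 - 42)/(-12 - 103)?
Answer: 4945/9023248 ≈ 0.00054803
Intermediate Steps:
S = -57/115 (S = 57/(-115) = 57*(-1/115) = -57/115 ≈ -0.49565)
a(f) = (-57/115 + f)*(f - 3/f) (a(f) = (f - 3/f)*(f - 57/115) = (f - 3/f)*(-57/115 + f) = (-57/115 + f)*(f - 3/f))
1/a(43) = 1/(-3 + 43² - 57/115*43 + (171/115)/43) = 1/(-3 + 1849 - 2451/115 + (171/115)*(1/43)) = 1/(-3 + 1849 - 2451/115 + 171/4945) = 1/(9023248/4945) = 4945/9023248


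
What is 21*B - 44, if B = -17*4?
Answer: -1472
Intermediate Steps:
B = -68
21*B - 44 = 21*(-68) - 44 = -1428 - 44 = -1472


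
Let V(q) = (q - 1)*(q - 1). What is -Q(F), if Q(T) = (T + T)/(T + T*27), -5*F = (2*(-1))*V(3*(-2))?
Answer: -1/14 ≈ -0.071429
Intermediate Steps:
V(q) = (-1 + q)² (V(q) = (-1 + q)*(-1 + q) = (-1 + q)²)
F = 98/5 (F = -2*(-1)*(-1 + 3*(-2))²/5 = -(-2)*(-1 - 6)²/5 = -(-2)*(-7)²/5 = -(-2)*49/5 = -⅕*(-98) = 98/5 ≈ 19.600)
Q(T) = 1/14 (Q(T) = (2*T)/(T + 27*T) = (2*T)/((28*T)) = (2*T)*(1/(28*T)) = 1/14)
-Q(F) = -1*1/14 = -1/14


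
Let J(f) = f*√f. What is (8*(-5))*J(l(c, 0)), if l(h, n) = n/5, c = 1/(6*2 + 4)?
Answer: 0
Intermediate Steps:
c = 1/16 (c = 1/(12 + 4) = 1/16 ≈ 0.062500)
l(h, n) = n/5 (l(h, n) = n*(⅕) = n/5)
J(f) = f^(3/2)
(8*(-5))*J(l(c, 0)) = (8*(-5))*((⅕)*0)^(3/2) = -40*0^(3/2) = -40*0 = 0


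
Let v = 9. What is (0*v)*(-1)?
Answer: 0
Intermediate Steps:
(0*v)*(-1) = (0*9)*(-1) = 0*(-1) = 0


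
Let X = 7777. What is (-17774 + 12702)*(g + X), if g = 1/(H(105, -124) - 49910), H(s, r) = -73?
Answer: -1971576630880/49983 ≈ -3.9445e+7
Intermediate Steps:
g = -1/49983 (g = 1/(-73 - 49910) = 1/(-49983) = -1/49983 ≈ -2.0007e-5)
(-17774 + 12702)*(g + X) = (-17774 + 12702)*(-1/49983 + 7777) = -5072*388717790/49983 = -1971576630880/49983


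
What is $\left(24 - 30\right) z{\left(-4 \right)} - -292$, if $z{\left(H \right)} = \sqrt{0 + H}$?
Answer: $292 - 12 i \approx 292.0 - 12.0 i$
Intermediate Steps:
$z{\left(H \right)} = \sqrt{H}$
$\left(24 - 30\right) z{\left(-4 \right)} - -292 = \left(24 - 30\right) \sqrt{-4} - -292 = - 6 \cdot 2 i + 292 = - 12 i + 292 = 292 - 12 i$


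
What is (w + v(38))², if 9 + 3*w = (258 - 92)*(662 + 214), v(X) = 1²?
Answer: 2349340900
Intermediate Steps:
v(X) = 1
w = 48469 (w = -3 + ((258 - 92)*(662 + 214))/3 = -3 + (166*876)/3 = -3 + (⅓)*145416 = -3 + 48472 = 48469)
(w + v(38))² = (48469 + 1)² = 48470² = 2349340900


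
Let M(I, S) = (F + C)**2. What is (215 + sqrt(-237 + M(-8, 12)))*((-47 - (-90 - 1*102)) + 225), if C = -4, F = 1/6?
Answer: 79550 + 185*I*sqrt(8003)/3 ≈ 79550.0 + 5516.7*I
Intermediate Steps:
F = 1/6 (F = 1*(1/6) = 1/6 ≈ 0.16667)
M(I, S) = 529/36 (M(I, S) = (1/6 - 4)**2 = (-23/6)**2 = 529/36)
(215 + sqrt(-237 + M(-8, 12)))*((-47 - (-90 - 1*102)) + 225) = (215 + sqrt(-237 + 529/36))*((-47 - (-90 - 1*102)) + 225) = (215 + sqrt(-8003/36))*((-47 - (-90 - 102)) + 225) = (215 + I*sqrt(8003)/6)*((-47 - 1*(-192)) + 225) = (215 + I*sqrt(8003)/6)*((-47 + 192) + 225) = (215 + I*sqrt(8003)/6)*(145 + 225) = (215 + I*sqrt(8003)/6)*370 = 79550 + 185*I*sqrt(8003)/3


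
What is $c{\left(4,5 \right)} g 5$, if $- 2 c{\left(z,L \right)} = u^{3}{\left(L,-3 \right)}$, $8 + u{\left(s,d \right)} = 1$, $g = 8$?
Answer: $6860$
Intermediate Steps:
$u{\left(s,d \right)} = -7$ ($u{\left(s,d \right)} = -8 + 1 = -7$)
$c{\left(z,L \right)} = \frac{343}{2}$ ($c{\left(z,L \right)} = - \frac{\left(-7\right)^{3}}{2} = \left(- \frac{1}{2}\right) \left(-343\right) = \frac{343}{2}$)
$c{\left(4,5 \right)} g 5 = \frac{343}{2} \cdot 8 \cdot 5 = 1372 \cdot 5 = 6860$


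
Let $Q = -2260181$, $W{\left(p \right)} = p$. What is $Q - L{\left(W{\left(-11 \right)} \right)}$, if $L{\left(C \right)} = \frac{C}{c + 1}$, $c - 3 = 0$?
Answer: $- \frac{9040713}{4} \approx -2.2602 \cdot 10^{6}$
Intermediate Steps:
$c = 3$ ($c = 3 + 0 = 3$)
$L{\left(C \right)} = \frac{C}{4}$ ($L{\left(C \right)} = \frac{C}{3 + 1} = \frac{C}{4}$)
$Q - L{\left(W{\left(-11 \right)} \right)} = -2260181 - \frac{1}{4} \left(-11\right) = -2260181 - - \frac{11}{4} = -2260181 + \frac{11}{4} = - \frac{9040713}{4}$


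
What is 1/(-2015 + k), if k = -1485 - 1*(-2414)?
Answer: -1/1086 ≈ -0.00092081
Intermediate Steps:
k = 929 (k = -1485 + 2414 = 929)
1/(-2015 + k) = 1/(-2015 + 929) = 1/(-1086) = -1/1086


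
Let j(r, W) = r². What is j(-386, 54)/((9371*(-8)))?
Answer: -37249/18742 ≈ -1.9875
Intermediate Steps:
j(-386, 54)/((9371*(-8))) = (-386)²/((9371*(-8))) = 148996/(-74968) = 148996*(-1/74968) = -37249/18742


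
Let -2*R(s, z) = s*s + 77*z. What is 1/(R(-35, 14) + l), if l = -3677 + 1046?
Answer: -2/7565 ≈ -0.00026438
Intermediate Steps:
l = -2631
R(s, z) = -77*z/2 - s²/2 (R(s, z) = -(s*s + 77*z)/2 = -(s² + 77*z)/2 = -77*z/2 - s²/2)
1/(R(-35, 14) + l) = 1/((-77/2*14 - ½*(-35)²) - 2631) = 1/((-539 - ½*1225) - 2631) = 1/((-539 - 1225/2) - 2631) = 1/(-2303/2 - 2631) = 1/(-7565/2) = -2/7565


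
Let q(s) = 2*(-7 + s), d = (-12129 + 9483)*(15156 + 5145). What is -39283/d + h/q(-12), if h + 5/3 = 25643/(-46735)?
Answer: 2815639094659/47698323972390 ≈ 0.059030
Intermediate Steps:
h = -310604/140205 (h = -5/3 + 25643/(-46735) = -5/3 + 25643*(-1/46735) = -5/3 - 25643/46735 = -310604/140205 ≈ -2.2154)
d = -53716446 (d = -2646*20301 = -53716446)
q(s) = -14 + 2*s
-39283/d + h/q(-12) = -39283/(-53716446) - 310604/(140205*(-14 + 2*(-12))) = -39283*(-1/53716446) - 310604/(140205*(-14 - 24)) = 39283/53716446 - 310604/140205/(-38) = 39283/53716446 - 310604/140205*(-1/38) = 39283/53716446 + 155302/2663895 = 2815639094659/47698323972390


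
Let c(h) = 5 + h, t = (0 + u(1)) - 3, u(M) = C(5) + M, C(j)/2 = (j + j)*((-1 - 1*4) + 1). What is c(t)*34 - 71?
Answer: -2689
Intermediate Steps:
C(j) = -16*j (C(j) = 2*((j + j)*((-1 - 1*4) + 1)) = 2*((2*j)*((-1 - 4) + 1)) = 2*((2*j)*(-5 + 1)) = 2*((2*j)*(-4)) = 2*(-8*j) = -16*j)
u(M) = -80 + M (u(M) = -16*5 + M = -80 + M)
t = -82 (t = (0 + (-80 + 1)) - 3 = (0 - 79) - 3 = -79 - 3 = -82)
c(t)*34 - 71 = (5 - 82)*34 - 71 = -77*34 - 71 = -2618 - 71 = -2689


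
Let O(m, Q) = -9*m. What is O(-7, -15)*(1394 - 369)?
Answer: 64575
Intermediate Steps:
O(-7, -15)*(1394 - 369) = (-9*(-7))*(1394 - 369) = 63*1025 = 64575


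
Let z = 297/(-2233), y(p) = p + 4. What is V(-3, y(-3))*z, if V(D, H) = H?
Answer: -27/203 ≈ -0.13300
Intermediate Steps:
y(p) = 4 + p
z = -27/203 (z = 297*(-1/2233) = -27/203 ≈ -0.13300)
V(-3, y(-3))*z = (4 - 3)*(-27/203) = 1*(-27/203) = -27/203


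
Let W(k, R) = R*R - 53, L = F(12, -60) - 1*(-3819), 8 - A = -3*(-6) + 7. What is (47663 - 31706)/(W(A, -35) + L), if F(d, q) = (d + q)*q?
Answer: 15957/7871 ≈ 2.0273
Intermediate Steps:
F(d, q) = q*(d + q)
A = -17 (A = 8 - (-3*(-6) + 7) = 8 - (18 + 7) = 8 - 1*25 = 8 - 25 = -17)
L = 6699 (L = -60*(12 - 60) - 1*(-3819) = -60*(-48) + 3819 = 2880 + 3819 = 6699)
W(k, R) = -53 + R² (W(k, R) = R² - 53 = -53 + R²)
(47663 - 31706)/(W(A, -35) + L) = (47663 - 31706)/((-53 + (-35)²) + 6699) = 15957/((-53 + 1225) + 6699) = 15957/(1172 + 6699) = 15957/7871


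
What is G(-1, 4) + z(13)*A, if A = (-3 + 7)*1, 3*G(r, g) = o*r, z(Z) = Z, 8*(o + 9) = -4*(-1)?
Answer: 329/6 ≈ 54.833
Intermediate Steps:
o = -17/2 (o = -9 + (-4*(-1))/8 = -9 + (1/8)*4 = -9 + 1/2 = -17/2 ≈ -8.5000)
G(r, g) = -17*r/6 (G(r, g) = (-17*r/2)/3 = -17*r/6)
A = 4 (A = 4*1 = 4)
G(-1, 4) + z(13)*A = -17/6*(-1) + 13*4 = 17/6 + 52 = 329/6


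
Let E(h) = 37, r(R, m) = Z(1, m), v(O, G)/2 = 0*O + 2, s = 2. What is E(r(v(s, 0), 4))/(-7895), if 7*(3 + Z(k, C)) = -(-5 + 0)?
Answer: -37/7895 ≈ -0.0046865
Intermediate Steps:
v(O, G) = 4 (v(O, G) = 2*(0*O + 2) = 2*(0 + 2) = 2*2 = 4)
Z(k, C) = -16/7 (Z(k, C) = -3 + (-(-5 + 0))/7 = -3 + (-1*(-5))/7 = -3 + (⅐)*5 = -3 + 5/7 = -16/7)
r(R, m) = -16/7
E(r(v(s, 0), 4))/(-7895) = 37/(-7895) = 37*(-1/7895) = -37/7895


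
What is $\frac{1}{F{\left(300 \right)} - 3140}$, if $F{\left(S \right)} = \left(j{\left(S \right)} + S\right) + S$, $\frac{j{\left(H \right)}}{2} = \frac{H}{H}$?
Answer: $- \frac{1}{2538} \approx -0.00039401$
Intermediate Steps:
$j{\left(H \right)} = 2$ ($j{\left(H \right)} = 2 \frac{H}{H} = 2 \cdot 1 = 2$)
$F{\left(S \right)} = 2 + 2 S$ ($F{\left(S \right)} = \left(2 + S\right) + S = 2 + 2 S$)
$\frac{1}{F{\left(300 \right)} - 3140} = \frac{1}{\left(2 + 2 \cdot 300\right) - 3140} = \frac{1}{\left(2 + 600\right) - 3140} = \frac{1}{602 - 3140} = \frac{1}{-2538} = - \frac{1}{2538}$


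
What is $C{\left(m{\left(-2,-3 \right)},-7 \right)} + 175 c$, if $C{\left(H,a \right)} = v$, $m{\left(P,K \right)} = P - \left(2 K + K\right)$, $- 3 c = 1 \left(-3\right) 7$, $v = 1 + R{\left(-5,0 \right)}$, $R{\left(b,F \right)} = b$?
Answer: $1221$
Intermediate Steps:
$v = -4$ ($v = 1 - 5 = -4$)
$c = 7$ ($c = - \frac{1 \left(-3\right) 7}{3} = - \frac{\left(-3\right) 7}{3} = \left(- \frac{1}{3}\right) \left(-21\right) = 7$)
$m{\left(P,K \right)} = P - 3 K$
$C{\left(H,a \right)} = -4$
$C{\left(m{\left(-2,-3 \right)},-7 \right)} + 175 c = -4 + 175 \cdot 7 = -4 + 1225 = 1221$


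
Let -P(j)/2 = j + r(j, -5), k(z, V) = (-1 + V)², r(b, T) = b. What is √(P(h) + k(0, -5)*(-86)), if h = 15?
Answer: 2*I*√789 ≈ 56.178*I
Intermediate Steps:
P(j) = -4*j (P(j) = -2*(j + j) = -4*j)
√(P(h) + k(0, -5)*(-86)) = √(-4*15 + (-1 - 5)²*(-86)) = √(-60 + (-6)²*(-86)) = √(-60 + 36*(-86)) = √(-60 - 3096) = √(-3156) = 2*I*√789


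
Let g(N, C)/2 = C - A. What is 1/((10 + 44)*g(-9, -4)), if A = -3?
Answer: -1/108 ≈ -0.0092593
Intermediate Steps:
g(N, C) = 6 + 2*C (g(N, C) = 2*(C - 1*(-3)) = 2*(C + 3) = 2*(3 + C) = 6 + 2*C)
1/((10 + 44)*g(-9, -4)) = 1/((10 + 44)*(6 + 2*(-4))) = 1/(54*(6 - 8)) = 1/(54*(-2)) = 1/(-108) = -1/108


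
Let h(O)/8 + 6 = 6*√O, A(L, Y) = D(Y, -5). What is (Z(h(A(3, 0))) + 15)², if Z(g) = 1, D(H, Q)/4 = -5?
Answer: 256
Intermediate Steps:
D(H, Q) = -20 (D(H, Q) = 4*(-5) = -20)
A(L, Y) = -20
h(O) = -48 + 48*√O (h(O) = -48 + 8*(6*√O) = -48 + 48*√O)
(Z(h(A(3, 0))) + 15)² = (1 + 15)² = 16² = 256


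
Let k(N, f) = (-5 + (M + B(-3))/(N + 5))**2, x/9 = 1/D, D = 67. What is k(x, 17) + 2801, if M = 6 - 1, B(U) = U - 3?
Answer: 334652505/118336 ≈ 2828.0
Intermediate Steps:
B(U) = -3 + U
M = 5
x = 9/67 ≈ 0.13433
k(N, f) = (-5 - 1/(5 + N))**2 (k(N, f) = (-5 + (5 + (-3 - 3))/(N + 5))**2 = (-5 + (5 - 6)/(5 + N))**2 = (-5 - 1/(5 + N))**2)
k(x, 17) + 2801 = (26 + 5*(9/67))**2/(5 + 9/67)**2 + 2801 = (26 + 45/67)**2/(344/67)**2 + 2801 = 4489*(1787/67)**2/118336 + 2801 = (4489/118336)*(3193369/4489) + 2801 = 3193369/118336 + 2801 = 334652505/118336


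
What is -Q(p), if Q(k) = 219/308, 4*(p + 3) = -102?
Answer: -219/308 ≈ -0.71104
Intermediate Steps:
p = -57/2 (p = -3 + (¼)*(-102) = -3 - 51/2 = -57/2 ≈ -28.500)
Q(k) = 219/308 (Q(k) = 219*(1/308) = 219/308)
-Q(p) = -1*219/308 = -219/308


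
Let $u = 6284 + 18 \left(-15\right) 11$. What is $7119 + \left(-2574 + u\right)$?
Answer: $7859$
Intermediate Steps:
$u = 3314$ ($u = 6284 - 2970 = 3314$)
$7119 + \left(-2574 + u\right) = 7119 + \left(-2574 + 3314\right) = 7119 + 740 = 7859$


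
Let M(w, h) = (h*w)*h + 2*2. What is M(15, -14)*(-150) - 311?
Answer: -441911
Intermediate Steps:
M(w, h) = 4 + w*h**2 (M(w, h) = w*h**2 + 4 = 4 + w*h**2)
M(15, -14)*(-150) - 311 = (4 + 15*(-14)**2)*(-150) - 311 = (4 + 15*196)*(-150) - 311 = (4 + 2940)*(-150) - 311 = 2944*(-150) - 311 = -441600 - 311 = -441911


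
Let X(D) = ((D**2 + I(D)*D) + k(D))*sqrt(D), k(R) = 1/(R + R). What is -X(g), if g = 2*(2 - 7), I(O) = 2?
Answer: -1599*I*sqrt(10)/20 ≈ -252.82*I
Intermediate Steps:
k(R) = 1/(2*R)
g = -10 (g = 2*(-5) = -10)
X(D) = sqrt(D)*(D**2 + 1/(2*D) + 2*D) (X(D) = ((D**2 + 2*D) + 1/(2*D))*sqrt(D) = (D**2 + 1/(2*D) + 2*D)*sqrt(D) = sqrt(D)*(D**2 + 1/(2*D) + 2*D))
-X(g) = -(1 + 2*(-10)**2*(2 - 10))/(2*sqrt(-10)) = -(-I*sqrt(10)/10)*(1 + 2*100*(-8))/2 = -(-I*sqrt(10)/10)*(1 - 1600)/2 = -(-I*sqrt(10)/10)*(-1599)/2 = -1599*I*sqrt(10)/20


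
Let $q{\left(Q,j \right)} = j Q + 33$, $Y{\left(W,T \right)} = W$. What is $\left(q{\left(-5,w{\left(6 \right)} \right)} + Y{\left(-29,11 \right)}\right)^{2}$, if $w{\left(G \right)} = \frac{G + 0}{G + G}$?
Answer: $\frac{9}{4} \approx 2.25$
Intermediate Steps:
$w{\left(G \right)} = \frac{1}{2}$ ($w{\left(G \right)} = \frac{G}{2 G} = G \frac{1}{2 G} = \frac{1}{2}$)
$q{\left(Q,j \right)} = 33 + Q j$ ($q{\left(Q,j \right)} = Q j + 33 = 33 + Q j$)
$\left(q{\left(-5,w{\left(6 \right)} \right)} + Y{\left(-29,11 \right)}\right)^{2} = \left(\left(33 - \frac{5}{2}\right) - 29\right)^{2} = \left(\frac{61}{2} - 29\right)^{2} = \left(\frac{3}{2}\right)^{2} = \frac{9}{4}$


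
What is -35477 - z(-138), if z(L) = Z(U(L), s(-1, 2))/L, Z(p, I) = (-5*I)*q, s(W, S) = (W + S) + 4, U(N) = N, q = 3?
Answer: -1631967/46 ≈ -35478.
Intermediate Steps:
s(W, S) = 4 + S + W (s(W, S) = (S + W) + 4 = 4 + S + W)
Z(p, I) = -15*I (Z(p, I) = -5*I*3 = -15*I)
z(L) = -75/L (z(L) = (-15*(4 + 2 - 1))/L = (-15*5)/L = -75/L)
-35477 - z(-138) = -35477 - (-75)/(-138) = -35477 - (-75)*(-1)/138 = -35477 - 1*25/46 = -35477 - 25/46 = -1631967/46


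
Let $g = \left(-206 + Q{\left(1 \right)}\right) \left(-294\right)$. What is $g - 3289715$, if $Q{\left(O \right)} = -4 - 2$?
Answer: $-3227387$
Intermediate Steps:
$Q{\left(O \right)} = -6$ ($Q{\left(O \right)} = -4 - 2 = -6$)
$g = 62328$ ($g = \left(-206 - 6\right) \left(-294\right) = \left(-212\right) \left(-294\right) = 62328$)
$g - 3289715 = 62328 - 3289715 = -3227387$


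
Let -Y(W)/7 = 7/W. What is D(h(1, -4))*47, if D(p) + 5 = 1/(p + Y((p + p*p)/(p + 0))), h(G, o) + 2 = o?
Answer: -4230/19 ≈ -222.63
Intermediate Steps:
h(G, o) = -2 + o
Y(W) = -49/W
D(p) = -5 + 1/(p - 49*p/(p + p**2)) (D(p) = -5 + 1/(p - 49*(p + 0)/(p + p*p)) = -5 + 1/(p - 49*p/(p + p**2)))
D(h(1, -4))*47 = ((245 - (1 + (-2 - 4))*(-1 + 5*(-2 - 4)))/(-49 + (-2 - 4)*(1 + (-2 - 4))))*47 = ((245 - (1 - 6)*(-1 + 5*(-6)))/(-49 - 6*(1 - 6)))*47 = ((245 - 1*(-5)*(-1 - 30))/(-49 - 6*(-5)))*47 = ((245 - 1*(-5)*(-31))/(-49 + 30))*47 = ((245 - 155)/(-19))*47 = -1/19*90*47 = -90/19*47 = -4230/19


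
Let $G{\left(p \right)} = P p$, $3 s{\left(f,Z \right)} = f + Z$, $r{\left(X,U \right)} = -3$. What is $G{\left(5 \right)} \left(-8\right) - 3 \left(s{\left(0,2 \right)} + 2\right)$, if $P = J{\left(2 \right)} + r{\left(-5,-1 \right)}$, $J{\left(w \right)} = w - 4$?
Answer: $192$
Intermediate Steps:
$J{\left(w \right)} = -4 + w$ ($J{\left(w \right)} = w - 4 = -4 + w$)
$P = -5$ ($P = \left(-4 + 2\right) - 3 = -2 - 3 = -5$)
$s{\left(f,Z \right)} = \frac{Z}{3} + \frac{f}{3}$ ($s{\left(f,Z \right)} = \frac{f + Z}{3} = \frac{Z + f}{3} = \frac{Z}{3} + \frac{f}{3}$)
$G{\left(p \right)} = - 5 p$
$G{\left(5 \right)} \left(-8\right) - 3 \left(s{\left(0,2 \right)} + 2\right) = \left(-5\right) 5 \left(-8\right) - 3 \left(\left(\frac{1}{3} \cdot 2 + \frac{1}{3} \cdot 0\right) + 2\right) = \left(-25\right) \left(-8\right) - 3 \left(\left(\frac{2}{3} + 0\right) + 2\right) = 200 - 3 \left(\frac{2}{3} + 2\right) = 200 - 8 = 192$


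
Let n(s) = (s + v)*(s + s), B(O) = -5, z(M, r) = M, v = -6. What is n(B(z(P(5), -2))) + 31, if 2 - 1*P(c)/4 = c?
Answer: 141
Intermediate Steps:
P(c) = 8 - 4*c
n(s) = 2*s*(-6 + s) (n(s) = (s - 6)*(s + s) = (-6 + s)*(2*s) = 2*s*(-6 + s))
n(B(z(P(5), -2))) + 31 = 2*(-5)*(-6 - 5) + 31 = 2*(-5)*(-11) + 31 = 110 + 31 = 141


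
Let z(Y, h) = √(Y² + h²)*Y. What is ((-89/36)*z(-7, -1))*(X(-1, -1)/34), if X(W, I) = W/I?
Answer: 3115*√2/1224 ≈ 3.5991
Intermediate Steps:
z(Y, h) = Y*√(Y² + h²)
((-89/36)*z(-7, -1))*(X(-1, -1)/34) = ((-89/36)*(-7*√((-7)² + (-1)²)))*(-1/(-1)/34) = ((-89*1/36)*(-7*√(49 + 1)))*(-1*(-1)*(1/34)) = (-(-623)*√50/36)*(1*(1/34)) = -(-623)*5*√2/36*(1/34) = -(-3115)*√2/36*(1/34) = (3115*√2/36)*(1/34) = 3115*√2/1224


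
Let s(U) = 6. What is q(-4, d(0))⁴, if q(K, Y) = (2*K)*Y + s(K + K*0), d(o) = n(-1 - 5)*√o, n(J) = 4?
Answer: 1296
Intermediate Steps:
d(o) = 4*√o
q(K, Y) = 6 + 2*K*Y (q(K, Y) = (2*K)*Y + 6 = 2*K*Y + 6 = 6 + 2*K*Y)
q(-4, d(0))⁴ = (6 + 2*(-4)*(4*√0))⁴ = (6 + 2*(-4)*(4*0))⁴ = (6 + 2*(-4)*0)⁴ = (6 + 0)⁴ = 6⁴ = 1296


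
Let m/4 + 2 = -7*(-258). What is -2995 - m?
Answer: -10211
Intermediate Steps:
m = 7216 (m = -8 + 4*(-7*(-258)) = -8 + 4*(-1*(-1806)) = -8 + 4*1806 = -8 + 7224 = 7216)
-2995 - m = -2995 - 1*7216 = -2995 - 7216 = -10211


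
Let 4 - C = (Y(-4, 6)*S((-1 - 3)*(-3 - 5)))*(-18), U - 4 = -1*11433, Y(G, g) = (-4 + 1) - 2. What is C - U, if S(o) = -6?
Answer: 11973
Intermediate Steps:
Y(G, g) = -5 (Y(G, g) = -3 - 2 = -5)
U = -11429 (U = 4 - 1*11433 = 4 - 11433 = -11429)
C = 544 (C = 4 - (-5*(-6))*(-18) = 4 - 30*(-18) = 4 - 1*(-540) = 4 + 540 = 544)
C - U = 544 - 1*(-11429) = 544 + 11429 = 11973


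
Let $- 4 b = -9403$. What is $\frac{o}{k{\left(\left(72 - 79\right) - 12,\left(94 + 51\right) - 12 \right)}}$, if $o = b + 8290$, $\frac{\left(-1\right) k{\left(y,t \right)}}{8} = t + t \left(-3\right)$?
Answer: $\frac{42563}{8512} \approx 5.0004$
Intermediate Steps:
$b = \frac{9403}{4}$ ($b = \left(- \frac{1}{4}\right) \left(-9403\right) = \frac{9403}{4} \approx 2350.8$)
$k{\left(y,t \right)} = 16 t$ ($k{\left(y,t \right)} = - 8 \left(t + t \left(-3\right)\right) = - 8 \left(t - 3 t\right) = - 8 \left(- 2 t\right) = 16 t$)
$o = \frac{42563}{4}$ ($o = \frac{9403}{4} + 8290 = \frac{42563}{4} \approx 10641.0$)
$\frac{o}{k{\left(\left(72 - 79\right) - 12,\left(94 + 51\right) - 12 \right)}} = \frac{42563}{4 \cdot 16 \left(\left(94 + 51\right) - 12\right)} = \frac{42563}{4 \cdot 16 \left(145 - 12\right)} = \frac{42563}{4 \cdot 16 \cdot 133} = \frac{42563}{4 \cdot 2128} = \frac{42563}{4} \cdot \frac{1}{2128} = \frac{42563}{8512}$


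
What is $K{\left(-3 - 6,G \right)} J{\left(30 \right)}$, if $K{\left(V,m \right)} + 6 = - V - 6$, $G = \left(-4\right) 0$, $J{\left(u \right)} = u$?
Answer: $-90$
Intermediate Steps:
$G = 0$
$K{\left(V,m \right)} = -12 - V$ ($K{\left(V,m \right)} = -6 - \left(6 + V\right) = -12 - V$)
$K{\left(-3 - 6,G \right)} J{\left(30 \right)} = \left(-12 - \left(-3 - 6\right)\right) 30 = \left(-12 - -9\right) 30 = \left(-12 + 9\right) 30 = \left(-3\right) 30 = -90$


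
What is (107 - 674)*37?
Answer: -20979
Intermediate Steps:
(107 - 674)*37 = -567*37 = -20979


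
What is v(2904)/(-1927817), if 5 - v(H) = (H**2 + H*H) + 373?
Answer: 16866800/1927817 ≈ 8.7492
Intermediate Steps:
v(H) = -368 - 2*H**2 (v(H) = 5 - ((H**2 + H*H) + 373) = 5 - ((H**2 + H**2) + 373) = 5 - (2*H**2 + 373) = 5 - (373 + 2*H**2) = 5 + (-373 - 2*H**2) = -368 - 2*H**2)
v(2904)/(-1927817) = (-368 - 2*2904**2)/(-1927817) = (-368 - 2*8433216)*(-1/1927817) = (-368 - 16866432)*(-1/1927817) = -16866800*(-1/1927817) = 16866800/1927817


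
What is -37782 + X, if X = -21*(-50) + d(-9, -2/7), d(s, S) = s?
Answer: -36741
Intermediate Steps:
X = 1041 (X = -21*(-50) - 9 = 1050 - 9 = 1041)
-37782 + X = -37782 + 1041 = -36741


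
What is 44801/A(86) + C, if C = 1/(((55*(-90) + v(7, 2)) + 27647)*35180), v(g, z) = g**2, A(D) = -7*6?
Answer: -5974991991373/5601429960 ≈ -1066.7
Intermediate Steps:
A(D) = -42
C = 1/800204280 (C = 1/(((55*(-90) + 7**2) + 27647)*35180) = (1/35180)/((-4950 + 49) + 27647) = (1/35180)/(-4901 + 27647) = (1/35180)/22746 = (1/22746)*(1/35180) = 1/800204280 ≈ 1.2497e-9)
44801/A(86) + C = 44801/(-42) + 1/800204280 = 44801*(-1/42) + 1/800204280 = -44801/42 + 1/800204280 = -5974991991373/5601429960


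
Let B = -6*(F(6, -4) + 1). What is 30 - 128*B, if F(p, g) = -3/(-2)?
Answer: 1950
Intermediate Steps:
F(p, g) = 3/2 (F(p, g) = -3*(-½) = 3/2)
B = -15 (B = -6*(3/2 + 1) = -6*5/2 = -15)
30 - 128*B = 30 - 128*(-15) = 30 + 1920 = 1950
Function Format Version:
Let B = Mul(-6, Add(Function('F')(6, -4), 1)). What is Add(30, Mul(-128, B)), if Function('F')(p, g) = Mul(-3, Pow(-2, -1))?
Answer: 1950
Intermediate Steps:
Function('F')(p, g) = Rational(3, 2) (Function('F')(p, g) = Mul(-3, Rational(-1, 2)) = Rational(3, 2))
B = -15 (B = Mul(-6, Add(Rational(3, 2), 1)) = Mul(-6, Rational(5, 2)) = -15)
Add(30, Mul(-128, B)) = Add(30, Mul(-128, -15)) = Add(30, 1920) = 1950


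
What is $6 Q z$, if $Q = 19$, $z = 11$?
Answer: $1254$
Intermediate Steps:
$6 Q z = 6 \cdot 19 \cdot 11 = 114 \cdot 11 = 1254$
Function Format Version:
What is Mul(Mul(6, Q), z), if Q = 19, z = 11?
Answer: 1254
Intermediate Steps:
Mul(Mul(6, Q), z) = Mul(Mul(6, 19), 11) = Mul(114, 11) = 1254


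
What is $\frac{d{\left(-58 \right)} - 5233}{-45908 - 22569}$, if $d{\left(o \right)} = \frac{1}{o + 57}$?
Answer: $\frac{5234}{68477} \approx 0.076434$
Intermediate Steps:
$d{\left(o \right)} = \frac{1}{57 + o}$
$\frac{d{\left(-58 \right)} - 5233}{-45908 - 22569} = \frac{\frac{1}{57 - 58} - 5233}{-45908 - 22569} = \frac{\frac{1}{-1} - 5233}{-68477} = \left(-1 - 5233\right) \left(- \frac{1}{68477}\right) = \left(-5234\right) \left(- \frac{1}{68477}\right) = \frac{5234}{68477}$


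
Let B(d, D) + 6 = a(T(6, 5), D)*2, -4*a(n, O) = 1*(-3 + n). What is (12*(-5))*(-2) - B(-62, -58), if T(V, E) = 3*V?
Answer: 267/2 ≈ 133.50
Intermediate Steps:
a(n, O) = 3/4 - n/4 (a(n, O) = -(-3 + n)/4 = 3/4 - n/4)
B(d, D) = -27/2 (B(d, D) = -6 + (3/4 - 3*6/4)*2 = -6 + (3/4 - 1/4*18)*2 = -6 + (3/4 - 9/2)*2 = -6 - 15/4*2 = -6 - 15/2 = -27/2)
(12*(-5))*(-2) - B(-62, -58) = (12*(-5))*(-2) - 1*(-27/2) = -60*(-2) + 27/2 = 120 + 27/2 = 267/2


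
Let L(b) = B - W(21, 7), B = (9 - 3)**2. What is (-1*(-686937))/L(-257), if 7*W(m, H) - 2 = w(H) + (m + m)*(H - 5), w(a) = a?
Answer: 1602853/53 ≈ 30243.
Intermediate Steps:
B = 36 (B = 6**2 = 36)
W(m, H) = 2/7 + H/7 + 2*m*(-5 + H)/7 (W(m, H) = 2/7 + (H + (m + m)*(H - 5))/7 = 2/7 + (H + (2*m)*(-5 + H))/7 = 2/7 + (H + 2*m*(-5 + H))/7 = 2/7 + (H/7 + 2*m*(-5 + H)/7) = 2/7 + H/7 + 2*m*(-5 + H)/7)
L(b) = 159/7 (L(b) = 36 - (2/7 - 10/7*21 + (1/7)*7 + (2/7)*7*21) = 36 - (2/7 - 30 + 1 + 42) = 36 - 1*93/7 = 36 - 93/7 = 159/7)
(-1*(-686937))/L(-257) = (-1*(-686937))/(159/7) = 686937*(7/159) = 1602853/53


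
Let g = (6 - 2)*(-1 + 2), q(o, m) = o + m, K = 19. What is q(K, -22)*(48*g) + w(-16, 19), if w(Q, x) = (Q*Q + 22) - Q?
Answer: -282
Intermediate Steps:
q(o, m) = m + o
g = 4 (g = 4*1 = 4)
w(Q, x) = 22 + Q**2 - Q (w(Q, x) = (Q**2 + 22) - Q = (22 + Q**2) - Q = 22 + Q**2 - Q)
q(K, -22)*(48*g) + w(-16, 19) = (-22 + 19)*(48*4) + (22 + (-16)**2 - 1*(-16)) = -3*192 + (22 + 256 + 16) = -576 + 294 = -282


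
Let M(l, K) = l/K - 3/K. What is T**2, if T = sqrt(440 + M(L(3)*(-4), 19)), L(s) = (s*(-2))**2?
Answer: 8213/19 ≈ 432.26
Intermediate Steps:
L(s) = 4*s**2 (L(s) = (-2*s)**2 = 4*s**2)
M(l, K) = -3/K + l/K
T = sqrt(156047)/19 (T = sqrt(440 + (-3 + (4*3**2)*(-4))/19) = sqrt(440 + (-3 + (4*9)*(-4))/19) = sqrt(440 + (-3 + 36*(-4))/19) = sqrt(440 + (-3 - 144)/19) = sqrt(440 + (1/19)*(-147)) = sqrt(440 - 147/19) = sqrt(8213/19) = sqrt(156047)/19 ≈ 20.791)
T**2 = (sqrt(156047)/19)**2 = 8213/19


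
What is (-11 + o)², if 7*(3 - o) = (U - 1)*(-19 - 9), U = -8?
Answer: 1936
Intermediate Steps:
o = -33 (o = 3 - (-8 - 1)*(-19 - 9)/7 = 3 - (-9)*(-28)/7 = 3 - ⅐*252 = 3 - 36 = -33)
(-11 + o)² = (-11 - 33)² = (-44)² = 1936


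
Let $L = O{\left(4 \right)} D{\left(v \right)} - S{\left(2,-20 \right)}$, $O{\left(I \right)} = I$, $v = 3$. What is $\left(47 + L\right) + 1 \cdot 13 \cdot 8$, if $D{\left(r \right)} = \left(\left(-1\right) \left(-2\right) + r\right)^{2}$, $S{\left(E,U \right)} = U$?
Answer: $271$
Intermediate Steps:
$D{\left(r \right)} = \left(2 + r\right)^{2}$
$L = 120$ ($L = 4 \left(2 + 3\right)^{2} - -20 = 4 \cdot 5^{2} + 20 = 4 \cdot 25 + 20 = 100 + 20 = 120$)
$\left(47 + L\right) + 1 \cdot 13 \cdot 8 = \left(47 + 120\right) + 1 \cdot 13 \cdot 8 = 167 + 13 \cdot 8 = 167 + 104 = 271$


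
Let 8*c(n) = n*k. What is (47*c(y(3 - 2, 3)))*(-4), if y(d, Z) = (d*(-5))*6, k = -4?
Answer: -2820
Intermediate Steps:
y(d, Z) = -30*d (y(d, Z) = -5*d*6 = -30*d)
c(n) = -n/2 (c(n) = (n*(-4))/8 = (-4*n)/8 = -n/2)
(47*c(y(3 - 2, 3)))*(-4) = (47*(-(-15)*(3 - 2)))*(-4) = (47*(-(-15)))*(-4) = (47*(-½*(-30)))*(-4) = (47*15)*(-4) = 705*(-4) = -2820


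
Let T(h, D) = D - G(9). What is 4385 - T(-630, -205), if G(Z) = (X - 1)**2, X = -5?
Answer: 4626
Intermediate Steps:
G(Z) = 36 (G(Z) = (-5 - 1)**2 = (-6)**2 = 36)
T(h, D) = -36 + D (T(h, D) = D - 1*36 = D - 36 = -36 + D)
4385 - T(-630, -205) = 4385 - (-36 - 205) = 4385 - 1*(-241) = 4385 + 241 = 4626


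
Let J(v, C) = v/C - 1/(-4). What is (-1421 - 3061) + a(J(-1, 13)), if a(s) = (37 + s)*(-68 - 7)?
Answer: -378039/52 ≈ -7270.0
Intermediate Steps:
J(v, C) = ¼ + v/C (J(v, C) = v/C - 1*(-¼) = v/C + ¼ = ¼ + v/C)
a(s) = -2775 - 75*s (a(s) = (37 + s)*(-75) = -2775 - 75*s)
(-1421 - 3061) + a(J(-1, 13)) = (-1421 - 3061) + (-2775 - 75*(-1 + (¼)*13)/13) = -4482 + (-2775 - 75*(-1 + 13/4)/13) = -4482 + (-2775 - 75*9/(13*4)) = -4482 + (-2775 - 75*9/52) = -4482 + (-2775 - 675/52) = -4482 - 144975/52 = -378039/52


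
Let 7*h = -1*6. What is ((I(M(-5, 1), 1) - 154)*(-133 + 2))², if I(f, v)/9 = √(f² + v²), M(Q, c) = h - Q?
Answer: 21179660014/49 - 6795756*√890 ≈ 2.2950e+8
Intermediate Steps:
h = -6/7 (h = (-1*6)/7 = (⅐)*(-6) = -6/7 ≈ -0.85714)
M(Q, c) = -6/7 - Q
I(f, v) = 9*√(f² + v²)
((I(M(-5, 1), 1) - 154)*(-133 + 2))² = ((9*√((-6/7 - 1*(-5))² + 1²) - 154)*(-133 + 2))² = ((9*√((-6/7 + 5)² + 1) - 154)*(-131))² = ((9*√((29/7)² + 1) - 154)*(-131))² = ((9*√(841/49 + 1) - 154)*(-131))² = ((9*√(890/49) - 154)*(-131))² = ((9*(√890/7) - 154)*(-131))² = ((9*√890/7 - 154)*(-131))² = ((-154 + 9*√890/7)*(-131))² = (20174 - 1179*√890/7)²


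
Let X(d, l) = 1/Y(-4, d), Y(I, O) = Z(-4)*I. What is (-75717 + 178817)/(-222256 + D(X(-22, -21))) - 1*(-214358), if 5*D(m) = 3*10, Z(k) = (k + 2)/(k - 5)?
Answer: 952819248/4445 ≈ 2.1436e+5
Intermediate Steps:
Z(k) = (2 + k)/(-5 + k)
Y(I, O) = 2*I/9 (Y(I, O) = ((2 - 4)/(-5 - 4))*I = (-2/(-9))*I = (-⅑*(-2))*I = 2*I/9)
X(d, l) = -9/8 (X(d, l) = 1/((2/9)*(-4)) = 1/(-8/9) = -9/8)
D(m) = 6 (D(m) = (3*10)/5 = (⅕)*30 = 6)
(-75717 + 178817)/(-222256 + D(X(-22, -21))) - 1*(-214358) = (-75717 + 178817)/(-222256 + 6) - 1*(-214358) = 103100/(-222250) + 214358 = 103100*(-1/222250) + 214358 = -2062/4445 + 214358 = 952819248/4445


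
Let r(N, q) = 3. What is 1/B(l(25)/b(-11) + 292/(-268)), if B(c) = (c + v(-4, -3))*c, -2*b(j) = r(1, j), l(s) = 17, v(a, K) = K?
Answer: 40401/7740700 ≈ 0.0052193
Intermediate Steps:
b(j) = -3/2 (b(j) = -½*3 = -3/2)
B(c) = c*(-3 + c) (B(c) = (c - 3)*c = (-3 + c)*c = c*(-3 + c))
1/B(l(25)/b(-11) + 292/(-268)) = 1/((17/(-3/2) + 292/(-268))*(-3 + (17/(-3/2) + 292/(-268)))) = 1/((17*(-⅔) + 292*(-1/268))*(-3 + (17*(-⅔) + 292*(-1/268)))) = 1/((-34/3 - 73/67)*(-3 + (-34/3 - 73/67))) = 1/(-2497*(-3 - 2497/201)/201) = 1/(-2497/201*(-3100/201)) = 1/(7740700/40401) = 40401/7740700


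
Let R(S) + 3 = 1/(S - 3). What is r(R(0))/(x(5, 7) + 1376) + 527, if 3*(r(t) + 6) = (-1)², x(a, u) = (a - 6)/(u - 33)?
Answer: 56562995/107331 ≈ 527.00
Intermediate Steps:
R(S) = -3 + 1/(-3 + S) (R(S) = -3 + 1/(S - 3) = -3 + 1/(-3 + S))
x(a, u) = (-6 + a)/(-33 + u)
r(t) = -17/3 (r(t) = -6 + (⅓)*(-1)² = -6 + (⅓)*1 = -6 + ⅓ = -17/3)
r(R(0))/(x(5, 7) + 1376) + 527 = -17/(3*((-6 + 5)/(-33 + 7) + 1376)) + 527 = -17/(3*(-1/(-26) + 1376)) + 527 = -17/(3*(-1/26*(-1) + 1376)) + 527 = -17/(3*(1/26 + 1376)) + 527 = -17/(3*35777/26) + 527 = -17/3*26/35777 + 527 = -442/107331 + 527 = 56562995/107331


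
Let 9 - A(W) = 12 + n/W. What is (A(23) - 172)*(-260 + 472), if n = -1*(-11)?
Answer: -855632/23 ≈ -37201.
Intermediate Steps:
n = 11
A(W) = -3 - 11/W (A(W) = 9 - (12 + 11/W) = 9 + (-12 - 11/W) = -3 - 11/W)
(A(23) - 172)*(-260 + 472) = ((-3 - 11/23) - 172)*(-260 + 472) = ((-3 - 11*1/23) - 172)*212 = ((-3 - 11/23) - 172)*212 = (-80/23 - 172)*212 = -4036/23*212 = -855632/23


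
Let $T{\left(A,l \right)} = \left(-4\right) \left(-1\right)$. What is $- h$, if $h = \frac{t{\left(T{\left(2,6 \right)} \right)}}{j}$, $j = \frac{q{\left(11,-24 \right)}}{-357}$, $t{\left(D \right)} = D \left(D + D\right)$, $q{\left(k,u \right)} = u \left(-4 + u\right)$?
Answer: $17$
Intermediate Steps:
$T{\left(A,l \right)} = 4$
$t{\left(D \right)} = 2 D^{2}$ ($t{\left(D \right)} = D 2 D = 2 D^{2}$)
$j = - \frac{32}{17}$ ($j = \frac{\left(-24\right) \left(-4 - 24\right)}{-357} = \left(-24\right) \left(-28\right) \left(- \frac{1}{357}\right) = 672 \left(- \frac{1}{357}\right) = - \frac{32}{17} \approx -1.8824$)
$h = -17$ ($h = \frac{2 \cdot 4^{2}}{- \frac{32}{17}} = 2 \cdot 16 \left(- \frac{17}{32}\right) = 32 \left(- \frac{17}{32}\right) = -17$)
$- h = \left(-1\right) \left(-17\right) = 17$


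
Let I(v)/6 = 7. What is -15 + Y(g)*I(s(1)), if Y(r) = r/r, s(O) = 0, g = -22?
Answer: 27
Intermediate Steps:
I(v) = 42 (I(v) = 6*7 = 42)
Y(r) = 1
-15 + Y(g)*I(s(1)) = -15 + 1*42 = -15 + 42 = 27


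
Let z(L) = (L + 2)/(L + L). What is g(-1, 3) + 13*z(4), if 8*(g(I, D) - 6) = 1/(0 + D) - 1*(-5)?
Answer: 197/12 ≈ 16.417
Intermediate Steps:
z(L) = (2 + L)/(2*L) (z(L) = (2 + L)/((2*L)) = (2 + L)*(1/(2*L)) = (2 + L)/(2*L))
g(I, D) = 53/8 + 1/(8*D) (g(I, D) = 6 + (1/(0 + D) - 1*(-5))/8 = 6 + (1/D + 5)/8 = 6 + (5 + 1/D)/8 = 6 + (5/8 + 1/(8*D)) = 53/8 + 1/(8*D))
g(-1, 3) + 13*z(4) = (⅛)*(1 + 53*3)/3 + 13*((½)*(2 + 4)/4) = (⅛)*(⅓)*(1 + 159) + 13*((½)*(¼)*6) = (⅛)*(⅓)*160 + 13*(¾) = 20/3 + 39/4 = 197/12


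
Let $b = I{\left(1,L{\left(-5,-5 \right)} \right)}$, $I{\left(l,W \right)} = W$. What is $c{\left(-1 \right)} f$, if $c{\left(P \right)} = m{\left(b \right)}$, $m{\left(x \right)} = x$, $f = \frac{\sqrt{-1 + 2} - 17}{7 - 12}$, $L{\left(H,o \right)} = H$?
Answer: $-16$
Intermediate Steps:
$f = \frac{16}{5}$ ($f = \frac{\sqrt{1} - 17}{-5} = \left(1 - 17\right) \left(- \frac{1}{5}\right) = \left(-16\right) \left(- \frac{1}{5}\right) = \frac{16}{5} \approx 3.2$)
$b = -5$
$c{\left(P \right)} = -5$
$c{\left(-1 \right)} f = \left(-5\right) \frac{16}{5} = -16$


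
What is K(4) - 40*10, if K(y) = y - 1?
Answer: -397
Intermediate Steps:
K(y) = -1 + y
K(4) - 40*10 = (-1 + 4) - 40*10 = 3 - 400 = -397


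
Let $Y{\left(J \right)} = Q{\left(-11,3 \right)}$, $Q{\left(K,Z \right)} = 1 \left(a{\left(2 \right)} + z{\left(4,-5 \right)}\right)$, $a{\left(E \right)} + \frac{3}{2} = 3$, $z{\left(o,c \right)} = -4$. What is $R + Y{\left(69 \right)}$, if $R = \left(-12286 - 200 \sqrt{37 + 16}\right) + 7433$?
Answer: $- \frac{9711}{2} - 200 \sqrt{53} \approx -6311.5$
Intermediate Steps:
$a{\left(E \right)} = \frac{3}{2}$ ($a{\left(E \right)} = - \frac{3}{2} + 3 = \frac{3}{2}$)
$Q{\left(K,Z \right)} = - \frac{5}{2}$ ($Q{\left(K,Z \right)} = 1 \left(\frac{3}{2} - 4\right) = 1 \left(- \frac{5}{2}\right) = - \frac{5}{2}$)
$Y{\left(J \right)} = - \frac{5}{2}$
$R = -4853 - 200 \sqrt{53}$ ($R = \left(-12286 - 200 \sqrt{53}\right) + 7433 = -4853 - 200 \sqrt{53} \approx -6309.0$)
$R + Y{\left(69 \right)} = \left(-4853 - 200 \sqrt{53}\right) - \frac{5}{2} = - \frac{9711}{2} - 200 \sqrt{53}$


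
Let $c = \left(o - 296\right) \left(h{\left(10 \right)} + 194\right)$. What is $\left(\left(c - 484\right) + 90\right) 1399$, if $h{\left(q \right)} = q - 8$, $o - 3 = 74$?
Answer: $-60601882$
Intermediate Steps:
$o = 77$ ($o = 3 + 74 = 77$)
$h{\left(q \right)} = -8 + q$ ($h{\left(q \right)} = q - 8 = -8 + q$)
$c = -42924$ ($c = \left(77 - 296\right) \left(\left(-8 + 10\right) + 194\right) = - 219 \left(2 + 194\right) = \left(-219\right) 196 = -42924$)
$\left(\left(c - 484\right) + 90\right) 1399 = \left(\left(-42924 - 484\right) + 90\right) 1399 = \left(-43408 + 90\right) 1399 = \left(-43318\right) 1399 = -60601882$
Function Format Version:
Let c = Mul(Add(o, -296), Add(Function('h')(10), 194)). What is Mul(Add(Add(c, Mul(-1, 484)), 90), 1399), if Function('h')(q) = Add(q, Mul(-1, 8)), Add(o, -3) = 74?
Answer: -60601882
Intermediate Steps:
o = 77 (o = Add(3, 74) = 77)
Function('h')(q) = Add(-8, q) (Function('h')(q) = Add(q, -8) = Add(-8, q))
c = -42924 (c = Mul(Add(77, -296), Add(Add(-8, 10), 194)) = Mul(-219, Add(2, 194)) = Mul(-219, 196) = -42924)
Mul(Add(Add(c, Mul(-1, 484)), 90), 1399) = Mul(Add(Add(-42924, Mul(-1, 484)), 90), 1399) = Mul(Add(Add(-42924, -484), 90), 1399) = Mul(Add(-43408, 90), 1399) = Mul(-43318, 1399) = -60601882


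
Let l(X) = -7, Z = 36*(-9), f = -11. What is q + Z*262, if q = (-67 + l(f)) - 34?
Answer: -84996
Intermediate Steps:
Z = -324
q = -108 (q = (-67 - 7) - 34 = -74 - 34 = -108)
q + Z*262 = -108 - 324*262 = -108 - 84888 = -84996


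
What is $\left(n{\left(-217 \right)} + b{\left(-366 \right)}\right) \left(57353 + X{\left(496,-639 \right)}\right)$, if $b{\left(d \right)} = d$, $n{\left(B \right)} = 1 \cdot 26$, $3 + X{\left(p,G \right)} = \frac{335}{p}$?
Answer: $- \frac{2417904475}{124} \approx -1.9499 \cdot 10^{7}$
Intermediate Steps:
$X{\left(p,G \right)} = -3 + \frac{335}{p}$
$n{\left(B \right)} = 26$
$\left(n{\left(-217 \right)} + b{\left(-366 \right)}\right) \left(57353 + X{\left(496,-639 \right)}\right) = \left(26 - 366\right) \left(57353 - \left(3 - \frac{335}{496}\right)\right) = - 340 \left(57353 + \left(-3 + 335 \cdot \frac{1}{496}\right)\right) = - 340 \left(57353 + \left(-3 + \frac{335}{496}\right)\right) = - 340 \left(57353 - \frac{1153}{496}\right) = \left(-340\right) \frac{28445935}{496} = - \frac{2417904475}{124}$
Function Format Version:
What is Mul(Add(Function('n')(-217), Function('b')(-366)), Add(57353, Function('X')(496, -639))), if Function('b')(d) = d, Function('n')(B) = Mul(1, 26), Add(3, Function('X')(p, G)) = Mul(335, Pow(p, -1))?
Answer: Rational(-2417904475, 124) ≈ -1.9499e+7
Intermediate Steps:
Function('X')(p, G) = Add(-3, Mul(335, Pow(p, -1)))
Function('n')(B) = 26
Mul(Add(Function('n')(-217), Function('b')(-366)), Add(57353, Function('X')(496, -639))) = Mul(Add(26, -366), Add(57353, Add(-3, Mul(335, Pow(496, -1))))) = Mul(-340, Add(57353, Add(-3, Mul(335, Rational(1, 496))))) = Mul(-340, Add(57353, Add(-3, Rational(335, 496)))) = Mul(-340, Add(57353, Rational(-1153, 496))) = Mul(-340, Rational(28445935, 496)) = Rational(-2417904475, 124)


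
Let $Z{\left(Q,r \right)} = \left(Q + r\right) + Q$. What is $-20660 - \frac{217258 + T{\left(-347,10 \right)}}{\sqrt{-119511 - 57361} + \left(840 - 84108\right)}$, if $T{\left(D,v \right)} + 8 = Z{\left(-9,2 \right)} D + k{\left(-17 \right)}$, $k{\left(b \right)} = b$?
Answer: $- \frac{35808112319495}{1733434174} + \frac{222785 i \sqrt{44218}}{3466868348} \approx -20657.0 + 0.013513 i$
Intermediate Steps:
$Z{\left(Q,r \right)} = r + 2 Q$
$T{\left(D,v \right)} = -25 - 16 D$ ($T{\left(D,v \right)} = -8 + \left(\left(2 + 2 \left(-9\right)\right) D - 17\right) = -8 + \left(\left(2 - 18\right) D - 17\right) = -8 - \left(17 + 16 D\right) = -25 - 16 D$)
$-20660 - \frac{217258 + T{\left(-347,10 \right)}}{\sqrt{-119511 - 57361} + \left(840 - 84108\right)} = -20660 - \frac{217258 - -5527}{\sqrt{-119511 - 57361} + \left(840 - 84108\right)} = -20660 - \frac{217258 + \left(-25 + 5552\right)}{\sqrt{-176872} + \left(840 - 84108\right)} = -20660 - \frac{217258 + 5527}{2 i \sqrt{44218} - 83268} = -20660 - \frac{222785}{-83268 + 2 i \sqrt{44218}}$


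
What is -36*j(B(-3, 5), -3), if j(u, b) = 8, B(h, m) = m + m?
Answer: -288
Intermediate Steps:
B(h, m) = 2*m
-36*j(B(-3, 5), -3) = -36*8 = -288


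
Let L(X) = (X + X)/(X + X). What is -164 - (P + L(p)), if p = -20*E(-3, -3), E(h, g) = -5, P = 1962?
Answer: -2127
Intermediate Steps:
p = 100 (p = -20*(-5) = 100)
L(X) = 1 (L(X) = (2*X)/((2*X)) = (2*X)*(1/(2*X)) = 1)
-164 - (P + L(p)) = -164 - (1962 + 1) = -164 - 1*1963 = -164 - 1963 = -2127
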